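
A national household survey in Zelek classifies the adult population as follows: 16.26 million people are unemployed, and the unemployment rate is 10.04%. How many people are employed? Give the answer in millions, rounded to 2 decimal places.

Labor force = U / u = 16.26 / 0.1004 ≈ 161.95 million.
Employed = labor force − unemployed = 161.95 − 16.26 = 145.69 million.

About 145.69 million are employed.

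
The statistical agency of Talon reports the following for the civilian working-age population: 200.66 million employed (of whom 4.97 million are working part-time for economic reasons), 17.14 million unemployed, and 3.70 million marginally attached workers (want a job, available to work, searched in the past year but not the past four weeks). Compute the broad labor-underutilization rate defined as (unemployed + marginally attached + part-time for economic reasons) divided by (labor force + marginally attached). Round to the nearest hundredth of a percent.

Broad underutilization rate ≈ 11.65%.

Labor force = 200.66 + 17.14 = 217.80 million.
Numerator = 17.14 + 3.70 + 4.97 = 25.81 million.
Denominator = 217.80 + 3.70 = 221.50 million.
Broad rate = 25.81 / 221.50 = 11.65%.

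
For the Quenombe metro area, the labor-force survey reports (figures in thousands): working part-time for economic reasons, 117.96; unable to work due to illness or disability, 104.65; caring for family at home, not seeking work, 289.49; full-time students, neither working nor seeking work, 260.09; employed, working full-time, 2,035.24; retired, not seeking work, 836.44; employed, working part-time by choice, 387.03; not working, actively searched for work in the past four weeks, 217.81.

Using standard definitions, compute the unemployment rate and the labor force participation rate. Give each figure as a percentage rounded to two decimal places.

Unemployment rate ≈ 7.90%; labor force participation rate ≈ 64.91%.

Employed = 117.96 + 2,035.24 + 387.03 = 2,540.23 thousand (anyone who worked, including part-time for economic reasons, counts as employed).
Unemployed = 217.81 thousand.
Labor force = 2,540.23 + 217.81 = 2,758.04 thousand.
Not in labor force = 104.65 + 289.49 + 260.09 + 836.44 = 1,490.67 thousand (those not working and not actively searching are outside the labor force).
Civilian working-age population = 2,758.04 + 1,490.67 = 4,248.71 thousand.
Unemployment rate = 217.81 / 2,758.04 = 7.90%.
Labor force participation rate = 2,758.04 / 4,248.71 = 64.91%.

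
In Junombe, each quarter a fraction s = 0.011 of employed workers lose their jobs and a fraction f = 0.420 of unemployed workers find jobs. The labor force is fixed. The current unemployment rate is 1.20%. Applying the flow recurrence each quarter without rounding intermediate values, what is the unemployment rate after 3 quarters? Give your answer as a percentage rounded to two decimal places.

Unemployment rate after three quarters ≈ 2.30%.

With a fixed labor force, u_{t+1} = u_t + s·(1−u_t) − f·u_t = u_t·(1−s−f) + s.
Here 1−s−f = 0.569 and s = 0.011.
u_1 = 0.012000 × 0.569 + 0.011 = 0.017828.
u_2 = 0.017828 × 0.569 + 0.011 = 0.021144.
u_3 = 0.021144 × 0.569 + 0.011 = 0.023031.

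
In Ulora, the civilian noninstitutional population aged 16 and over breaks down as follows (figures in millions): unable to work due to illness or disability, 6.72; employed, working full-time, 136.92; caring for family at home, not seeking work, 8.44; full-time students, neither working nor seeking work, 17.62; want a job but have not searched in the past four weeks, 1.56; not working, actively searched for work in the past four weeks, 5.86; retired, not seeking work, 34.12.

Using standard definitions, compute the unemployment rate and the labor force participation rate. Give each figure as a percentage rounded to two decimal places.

Employed = 136.92 million.
Unemployed = 5.86 million.
Labor force = 136.92 + 5.86 = 142.78 million.
Not in labor force = 6.72 + 8.44 + 17.62 + 1.56 + 34.12 = 68.46 million (those not working and not actively searching are outside the labor force — including those who want a job but have given up searching).
Civilian working-age population = 142.78 + 68.46 = 211.24 million.
Unemployment rate = 5.86 / 142.78 = 4.10%.
Labor force participation rate = 142.78 / 211.24 = 67.59%.

Unemployment rate ≈ 4.10%; labor force participation rate ≈ 67.59%.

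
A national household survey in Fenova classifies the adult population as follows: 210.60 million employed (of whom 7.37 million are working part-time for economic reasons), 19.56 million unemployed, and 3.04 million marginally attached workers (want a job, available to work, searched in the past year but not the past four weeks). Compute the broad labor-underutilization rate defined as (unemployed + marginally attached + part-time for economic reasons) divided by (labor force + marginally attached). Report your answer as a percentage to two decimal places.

Broad underutilization rate ≈ 12.85%.

Labor force = 210.60 + 19.56 = 230.16 million.
Numerator = 19.56 + 3.04 + 7.37 = 29.97 million.
Denominator = 230.16 + 3.04 = 233.20 million.
Broad rate = 29.97 / 233.20 = 12.85%.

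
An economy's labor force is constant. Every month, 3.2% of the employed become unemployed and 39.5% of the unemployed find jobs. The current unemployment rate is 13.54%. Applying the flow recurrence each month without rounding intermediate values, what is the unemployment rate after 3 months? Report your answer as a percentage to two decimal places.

Unemployment rate after three months ≈ 8.63%.

With a fixed labor force, u_{t+1} = u_t + s·(1−u_t) − f·u_t = u_t·(1−s−f) + s.
Here 1−s−f = 0.573 and s = 0.032.
u_1 = 0.135400 × 0.573 + 0.032 = 0.109584.
u_2 = 0.109584 × 0.573 + 0.032 = 0.094792.
u_3 = 0.094792 × 0.573 + 0.032 = 0.086316.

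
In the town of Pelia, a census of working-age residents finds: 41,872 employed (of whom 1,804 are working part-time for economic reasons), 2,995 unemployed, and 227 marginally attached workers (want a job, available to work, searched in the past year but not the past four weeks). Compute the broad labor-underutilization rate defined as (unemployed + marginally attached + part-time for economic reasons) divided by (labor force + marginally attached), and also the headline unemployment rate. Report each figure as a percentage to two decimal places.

Broad underutilization rate ≈ 11.15%; headline unemployment rate ≈ 6.68%.

Labor force = 41,872 + 2,995 = 44,867.
Numerator = 2,995 + 227 + 1,804 = 5,026.
Denominator = 44,867 + 227 = 45,094.
Broad rate = 5,026 / 45,094 = 11.15%.
Headline unemployment rate = 2,995 / 44,867 = 6.68%.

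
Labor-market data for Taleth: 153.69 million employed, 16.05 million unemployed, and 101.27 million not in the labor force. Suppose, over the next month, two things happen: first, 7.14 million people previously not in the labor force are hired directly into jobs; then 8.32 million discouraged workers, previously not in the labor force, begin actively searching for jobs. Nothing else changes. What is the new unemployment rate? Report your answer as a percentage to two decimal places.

Initially, labor force = 153.69 + 16.05 = 169.74 million, so u = 16.05/169.74 = 9.46%.
After the first change, employed and labor force both rise by 7.14; unemployed unchanged → E = 160.83, U = 16.05, labor force = 176.88 million.
After the second change, unemployed and labor force both rise by 8.32 → E = 160.83, U = 24.37, labor force = 185.20 million.
New unemployment rate = 24.37 / 185.20 = 13.16%.

New unemployment rate ≈ 13.16%.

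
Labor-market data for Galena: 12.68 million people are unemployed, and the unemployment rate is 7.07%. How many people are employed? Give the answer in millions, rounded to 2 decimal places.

About 166.67 million are employed.

Labor force = U / u = 12.68 / 0.0707 ≈ 179.35 million.
Employed = labor force − unemployed = 179.35 − 12.68 = 166.67 million.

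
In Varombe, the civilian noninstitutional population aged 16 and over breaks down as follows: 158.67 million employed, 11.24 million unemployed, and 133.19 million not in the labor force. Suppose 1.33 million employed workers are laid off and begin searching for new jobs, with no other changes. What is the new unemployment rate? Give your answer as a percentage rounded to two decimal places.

Initially, labor force = 158.67 + 11.24 = 169.91 million, so u = 11.24/169.91 = 6.62%.
After the change, employed falls and unemployed rises by 1.33; labor force unchanged → E = 157.34, U = 12.57, labor force = 169.91 million.
New unemployment rate = 12.57 / 169.91 = 7.40%.

New unemployment rate ≈ 7.40%.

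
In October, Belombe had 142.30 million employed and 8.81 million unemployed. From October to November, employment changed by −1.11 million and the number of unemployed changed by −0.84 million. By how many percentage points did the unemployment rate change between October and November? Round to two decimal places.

October: labor force = 142.30 + 8.81 = 151.11; u = 8.81/151.11 = 5.83%.
November: labor force = 141.19 + 7.97 = 149.16; u = 7.97/149.16 = 5.34%.
Change = 5.34% − 5.83% = −0.49 pp.

The unemployment rate changed by −0.49 percentage points.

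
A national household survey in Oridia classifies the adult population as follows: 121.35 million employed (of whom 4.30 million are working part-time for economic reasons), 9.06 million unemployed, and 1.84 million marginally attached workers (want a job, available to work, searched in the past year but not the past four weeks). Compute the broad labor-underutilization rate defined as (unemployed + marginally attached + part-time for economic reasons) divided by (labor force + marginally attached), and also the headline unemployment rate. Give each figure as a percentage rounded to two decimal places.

Labor force = 121.35 + 9.06 = 130.41 million.
Numerator = 9.06 + 1.84 + 4.30 = 15.20 million.
Denominator = 130.41 + 1.84 = 132.25 million.
Broad rate = 15.20 / 132.25 = 11.49%.
Headline unemployment rate = 9.06 / 130.41 = 6.95%.

Broad underutilization rate ≈ 11.49%; headline unemployment rate ≈ 6.95%.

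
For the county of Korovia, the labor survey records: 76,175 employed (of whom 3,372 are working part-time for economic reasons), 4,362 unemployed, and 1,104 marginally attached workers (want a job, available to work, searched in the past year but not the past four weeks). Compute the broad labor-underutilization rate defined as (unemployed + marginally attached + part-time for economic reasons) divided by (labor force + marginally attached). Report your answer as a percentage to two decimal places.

Labor force = 76,175 + 4,362 = 80,537.
Numerator = 4,362 + 1,104 + 3,372 = 8,838.
Denominator = 80,537 + 1,104 = 81,641.
Broad rate = 8,838 / 81,641 = 10.83%.

Broad underutilization rate ≈ 10.83%.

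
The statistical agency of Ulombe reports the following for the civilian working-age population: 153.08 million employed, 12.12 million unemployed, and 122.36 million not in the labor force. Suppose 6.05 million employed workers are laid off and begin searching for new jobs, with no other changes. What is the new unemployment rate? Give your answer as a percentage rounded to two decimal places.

Initially, labor force = 153.08 + 12.12 = 165.20 million, so u = 12.12/165.20 = 7.34%.
After the change, employed falls and unemployed rises by 6.05; labor force unchanged → E = 147.03, U = 18.17, labor force = 165.20 million.
New unemployment rate = 18.17 / 165.20 = 11.00%.

New unemployment rate ≈ 11.00%.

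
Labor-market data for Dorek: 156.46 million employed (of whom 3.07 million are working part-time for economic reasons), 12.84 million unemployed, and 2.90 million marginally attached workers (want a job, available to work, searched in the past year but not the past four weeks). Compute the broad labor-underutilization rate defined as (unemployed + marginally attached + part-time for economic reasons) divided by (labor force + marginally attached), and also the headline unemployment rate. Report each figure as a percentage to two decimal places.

Broad underutilization rate ≈ 10.92%; headline unemployment rate ≈ 7.58%.

Labor force = 156.46 + 12.84 = 169.30 million.
Numerator = 12.84 + 2.90 + 3.07 = 18.81 million.
Denominator = 169.30 + 2.90 = 172.20 million.
Broad rate = 18.81 / 172.20 = 10.92%.
Headline unemployment rate = 12.84 / 169.30 = 7.58%.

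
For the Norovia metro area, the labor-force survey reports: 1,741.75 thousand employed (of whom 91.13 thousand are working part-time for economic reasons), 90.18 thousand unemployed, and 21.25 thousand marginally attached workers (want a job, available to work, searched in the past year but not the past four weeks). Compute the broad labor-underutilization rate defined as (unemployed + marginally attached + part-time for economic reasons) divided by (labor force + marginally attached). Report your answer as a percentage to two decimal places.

Broad underutilization rate ≈ 10.93%.

Labor force = 1,741.75 + 90.18 = 1,831.93 thousand.
Numerator = 90.18 + 21.25 + 91.13 = 202.56 thousand.
Denominator = 1,831.93 + 21.25 = 1,853.18 thousand.
Broad rate = 202.56 / 1,853.18 = 10.93%.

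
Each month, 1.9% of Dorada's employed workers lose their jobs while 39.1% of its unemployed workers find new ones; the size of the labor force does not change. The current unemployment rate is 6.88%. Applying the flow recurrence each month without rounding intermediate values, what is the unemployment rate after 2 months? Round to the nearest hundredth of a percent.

Unemployment rate after two months ≈ 5.42%.

With a fixed labor force, u_{t+1} = u_t + s·(1−u_t) − f·u_t = u_t·(1−s−f) + s.
Here 1−s−f = 0.590 and s = 0.019.
u_1 = 0.068800 × 0.590 + 0.019 = 0.059592.
u_2 = 0.059592 × 0.590 + 0.019 = 0.054159.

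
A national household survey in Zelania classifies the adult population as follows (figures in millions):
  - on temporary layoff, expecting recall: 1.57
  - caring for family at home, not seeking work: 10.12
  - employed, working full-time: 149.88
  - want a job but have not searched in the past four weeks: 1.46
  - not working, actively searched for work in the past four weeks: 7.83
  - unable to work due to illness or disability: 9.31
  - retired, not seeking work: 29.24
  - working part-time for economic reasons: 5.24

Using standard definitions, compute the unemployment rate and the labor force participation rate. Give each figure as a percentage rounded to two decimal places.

Unemployment rate ≈ 5.71%; labor force participation rate ≈ 76.65%.

Employed = 149.88 + 5.24 = 155.12 million (anyone who worked, including part-time for economic reasons, counts as employed).
Unemployed = 1.57 + 7.83 = 9.40 million (jobless and actively searching, or on temporary layoff).
Labor force = 155.12 + 9.40 = 164.52 million.
Not in labor force = 10.12 + 1.46 + 9.31 + 29.24 = 50.13 million (those not working and not actively searching are outside the labor force — including those who want a job but have given up searching).
Civilian working-age population = 164.52 + 50.13 = 214.65 million.
Unemployment rate = 9.40 / 164.52 = 5.71%.
Labor force participation rate = 164.52 / 214.65 = 76.65%.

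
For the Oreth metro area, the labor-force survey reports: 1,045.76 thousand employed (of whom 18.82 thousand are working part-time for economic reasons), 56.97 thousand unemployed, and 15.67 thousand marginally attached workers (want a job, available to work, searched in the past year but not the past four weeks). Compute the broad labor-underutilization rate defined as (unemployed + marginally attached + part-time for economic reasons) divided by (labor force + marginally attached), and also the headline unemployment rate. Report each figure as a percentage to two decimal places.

Broad underutilization rate ≈ 8.18%; headline unemployment rate ≈ 5.17%.

Labor force = 1,045.76 + 56.97 = 1,102.73 thousand.
Numerator = 56.97 + 15.67 + 18.82 = 91.46 thousand.
Denominator = 1,102.73 + 15.67 = 1,118.40 thousand.
Broad rate = 91.46 / 1,118.40 = 8.18%.
Headline unemployment rate = 56.97 / 1,102.73 = 5.17%.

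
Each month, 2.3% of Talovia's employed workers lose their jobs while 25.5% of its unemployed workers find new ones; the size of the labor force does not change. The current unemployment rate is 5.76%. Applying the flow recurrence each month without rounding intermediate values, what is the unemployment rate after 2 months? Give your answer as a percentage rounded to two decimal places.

Unemployment rate after two months ≈ 6.96%.

With a fixed labor force, u_{t+1} = u_t + s·(1−u_t) − f·u_t = u_t·(1−s−f) + s.
Here 1−s−f = 0.722 and s = 0.023.
u_1 = 0.057600 × 0.722 + 0.023 = 0.064587.
u_2 = 0.064587 × 0.722 + 0.023 = 0.069632.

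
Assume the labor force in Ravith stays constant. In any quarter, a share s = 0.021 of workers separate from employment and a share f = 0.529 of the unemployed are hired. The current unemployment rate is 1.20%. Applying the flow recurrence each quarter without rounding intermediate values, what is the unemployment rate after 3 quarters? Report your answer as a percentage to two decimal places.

Unemployment rate after three quarters ≈ 3.58%.

With a fixed labor force, u_{t+1} = u_t + s·(1−u_t) − f·u_t = u_t·(1−s−f) + s.
Here 1−s−f = 0.450 and s = 0.021.
u_1 = 0.012000 × 0.450 + 0.021 = 0.026400.
u_2 = 0.026400 × 0.450 + 0.021 = 0.032880.
u_3 = 0.032880 × 0.450 + 0.021 = 0.035796.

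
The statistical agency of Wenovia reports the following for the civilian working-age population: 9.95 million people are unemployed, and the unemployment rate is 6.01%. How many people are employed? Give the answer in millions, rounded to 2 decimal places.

About 155.61 million are employed.

Labor force = U / u = 9.95 / 0.0601 ≈ 165.56 million.
Employed = labor force − unemployed = 165.56 − 9.95 = 155.61 million.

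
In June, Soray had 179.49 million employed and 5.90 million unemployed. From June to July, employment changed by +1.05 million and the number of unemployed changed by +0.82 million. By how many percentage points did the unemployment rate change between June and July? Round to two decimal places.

The unemployment rate changed by +0.41 percentage points.

June: labor force = 179.49 + 5.90 = 185.39; u = 5.90/185.39 = 3.18%.
July: labor force = 180.54 + 6.72 = 187.26; u = 6.72/187.26 = 3.59%.
Change = 3.59% − 3.18% = +0.41 pp.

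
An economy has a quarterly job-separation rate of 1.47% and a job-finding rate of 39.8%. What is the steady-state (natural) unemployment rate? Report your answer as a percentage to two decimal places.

Steady-state unemployment rate ≈ 3.56%.

At steady state the flows balance: s·E = f·U, so U/(E+U) = s/(s+f).
u* = 1.47 / (1.47 + 39.8) = 1.47 / 41.27 = 3.56%.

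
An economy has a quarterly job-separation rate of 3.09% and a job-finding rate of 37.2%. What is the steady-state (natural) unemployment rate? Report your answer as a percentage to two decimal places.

Steady-state unemployment rate ≈ 7.67%.

At steady state the flows balance: s·E = f·U, so U/(E+U) = s/(s+f).
u* = 3.09 / (3.09 + 37.2) = 3.09 / 40.29 = 7.67%.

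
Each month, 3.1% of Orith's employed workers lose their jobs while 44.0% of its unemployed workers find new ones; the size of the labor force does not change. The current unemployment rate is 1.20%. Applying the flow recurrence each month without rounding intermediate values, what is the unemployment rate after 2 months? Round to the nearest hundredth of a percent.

Unemployment rate after two months ≈ 5.08%.

With a fixed labor force, u_{t+1} = u_t + s·(1−u_t) − f·u_t = u_t·(1−s−f) + s.
Here 1−s−f = 0.529 and s = 0.031.
u_1 = 0.012000 × 0.529 + 0.031 = 0.037348.
u_2 = 0.037348 × 0.529 + 0.031 = 0.050757.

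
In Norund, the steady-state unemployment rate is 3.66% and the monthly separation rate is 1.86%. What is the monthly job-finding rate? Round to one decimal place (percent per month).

From u* = s/(s+f): f = s·(1−u)/u.
f = 1.86 × (1 − 0.0366) / 0.0366 = 1.7919 / 0.0366 ≈ 49.0% per month.

Job-finding rate ≈ 49.0% per month.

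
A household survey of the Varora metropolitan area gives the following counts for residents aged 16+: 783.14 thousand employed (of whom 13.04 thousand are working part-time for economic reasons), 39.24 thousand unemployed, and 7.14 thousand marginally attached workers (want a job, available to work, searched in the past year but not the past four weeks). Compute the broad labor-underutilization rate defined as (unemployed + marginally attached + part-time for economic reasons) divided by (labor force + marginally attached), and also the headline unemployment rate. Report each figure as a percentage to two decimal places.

Broad underutilization rate ≈ 7.16%; headline unemployment rate ≈ 4.77%.

Labor force = 783.14 + 39.24 = 822.38 thousand.
Numerator = 39.24 + 7.14 + 13.04 = 59.42 thousand.
Denominator = 822.38 + 7.14 = 829.52 thousand.
Broad rate = 59.42 / 829.52 = 7.16%.
Headline unemployment rate = 39.24 / 822.38 = 4.77%.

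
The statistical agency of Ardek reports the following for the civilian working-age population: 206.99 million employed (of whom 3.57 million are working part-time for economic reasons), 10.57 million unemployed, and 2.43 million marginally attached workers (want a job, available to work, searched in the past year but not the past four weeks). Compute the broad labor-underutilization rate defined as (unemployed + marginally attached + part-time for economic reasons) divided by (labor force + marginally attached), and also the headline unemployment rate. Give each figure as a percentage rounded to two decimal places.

Labor force = 206.99 + 10.57 = 217.56 million.
Numerator = 10.57 + 2.43 + 3.57 = 16.57 million.
Denominator = 217.56 + 2.43 = 219.99 million.
Broad rate = 16.57 / 219.99 = 7.53%.
Headline unemployment rate = 10.57 / 217.56 = 4.86%.

Broad underutilization rate ≈ 7.53%; headline unemployment rate ≈ 4.86%.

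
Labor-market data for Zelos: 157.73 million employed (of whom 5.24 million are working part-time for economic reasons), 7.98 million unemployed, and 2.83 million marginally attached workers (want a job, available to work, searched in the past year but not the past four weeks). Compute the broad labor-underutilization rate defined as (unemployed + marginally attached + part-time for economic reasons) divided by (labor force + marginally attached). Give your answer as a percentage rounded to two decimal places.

Broad underutilization rate ≈ 9.52%.

Labor force = 157.73 + 7.98 = 165.71 million.
Numerator = 7.98 + 2.83 + 5.24 = 16.05 million.
Denominator = 165.71 + 2.83 = 168.54 million.
Broad rate = 16.05 / 168.54 = 9.52%.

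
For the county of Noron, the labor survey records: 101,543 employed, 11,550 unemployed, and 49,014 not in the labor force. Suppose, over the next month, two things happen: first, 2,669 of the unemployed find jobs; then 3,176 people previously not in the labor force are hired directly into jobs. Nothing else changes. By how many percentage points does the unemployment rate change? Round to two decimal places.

Initially, labor force = 101,543 + 11,550 = 113,093, so u = 11,550/113,093 = 10.21%.
After the first change, unemployed falls and employed rises by 2,669; labor force unchanged → E = 104,212, U = 8,881, labor force = 113,093.
After the second change, employed and labor force both rise by 3,176; unemployed unchanged → E = 107,388, U = 8,881, labor force = 116,269.
New unemployment rate = 8,881 / 116,269 = 7.64%.
Change = 7.64% − 10.21% = −2.57 percentage points.

The unemployment rate changes by −2.57 percentage points.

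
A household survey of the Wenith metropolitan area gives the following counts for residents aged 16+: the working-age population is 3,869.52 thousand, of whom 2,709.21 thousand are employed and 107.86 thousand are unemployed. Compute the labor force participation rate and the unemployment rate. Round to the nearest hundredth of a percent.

Labor force participation rate ≈ 72.80%; unemployment rate ≈ 3.83%.

Labor force = employed + unemployed = 2,709.21 + 107.86 = 2,817.07 thousand.
Unemployment rate = 107.86 / 2,817.07 = 3.83%.
Labor force participation rate = 2,817.07 / 3,869.52 = 72.80%.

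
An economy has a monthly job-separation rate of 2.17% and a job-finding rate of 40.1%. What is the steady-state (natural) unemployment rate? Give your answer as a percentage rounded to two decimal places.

At steady state the flows balance: s·E = f·U, so U/(E+U) = s/(s+f).
u* = 2.17 / (2.17 + 40.1) = 2.17 / 42.27 = 5.13%.

Steady-state unemployment rate ≈ 5.13%.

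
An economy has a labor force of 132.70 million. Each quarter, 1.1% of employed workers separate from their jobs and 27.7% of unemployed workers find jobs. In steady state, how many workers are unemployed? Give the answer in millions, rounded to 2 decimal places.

Steady-state unemployment rate u* = s/(s+f) = 1.1/(1.1+27.7) = 0.038194.
Unemployed = u* × labor force = 0.038194 × 132.70 ≈ 5.07 million.

About 5.07 million are unemployed in steady state.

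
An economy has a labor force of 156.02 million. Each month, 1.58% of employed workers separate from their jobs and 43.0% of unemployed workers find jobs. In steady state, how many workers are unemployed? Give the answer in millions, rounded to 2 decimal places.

Steady-state unemployment rate u* = s/(s+f) = 1.58/(1.58+43.0) = 0.035442.
Unemployed = u* × labor force = 0.035442 × 156.02 ≈ 5.53 million.

About 5.53 million are unemployed in steady state.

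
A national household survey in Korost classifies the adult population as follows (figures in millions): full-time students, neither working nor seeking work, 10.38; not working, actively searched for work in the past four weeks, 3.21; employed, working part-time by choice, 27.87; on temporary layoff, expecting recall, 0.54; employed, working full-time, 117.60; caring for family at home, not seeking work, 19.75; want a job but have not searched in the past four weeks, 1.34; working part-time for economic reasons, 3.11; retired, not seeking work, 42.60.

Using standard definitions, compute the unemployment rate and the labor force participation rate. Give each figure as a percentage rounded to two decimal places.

Employed = 27.87 + 117.60 + 3.11 = 148.58 million (anyone who worked, including part-time for economic reasons, counts as employed).
Unemployed = 3.21 + 0.54 = 3.75 million (jobless and actively searching, or on temporary layoff).
Labor force = 148.58 + 3.75 = 152.33 million.
Not in labor force = 10.38 + 19.75 + 1.34 + 42.60 = 74.07 million (those not working and not actively searching are outside the labor force — including those who want a job but have given up searching).
Civilian working-age population = 152.33 + 74.07 = 226.40 million.
Unemployment rate = 3.75 / 152.33 = 2.46%.
Labor force participation rate = 152.33 / 226.40 = 67.28%.

Unemployment rate ≈ 2.46%; labor force participation rate ≈ 67.28%.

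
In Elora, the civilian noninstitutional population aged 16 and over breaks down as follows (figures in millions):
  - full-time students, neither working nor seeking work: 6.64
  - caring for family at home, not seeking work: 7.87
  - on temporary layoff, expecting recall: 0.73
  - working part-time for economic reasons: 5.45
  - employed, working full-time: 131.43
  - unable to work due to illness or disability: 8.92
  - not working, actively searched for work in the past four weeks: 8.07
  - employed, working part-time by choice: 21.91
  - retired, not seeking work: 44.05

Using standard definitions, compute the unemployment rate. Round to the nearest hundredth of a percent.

Unemployment rate ≈ 5.25%.

Employed = 5.45 + 131.43 + 21.91 = 158.79 million (anyone who worked, including part-time for economic reasons, counts as employed).
Unemployed = 0.73 + 8.07 = 8.80 million (jobless and actively searching, or on temporary layoff).
Labor force = 158.79 + 8.80 = 167.59 million.
Unemployment rate = 8.80 / 167.59 = 5.25%.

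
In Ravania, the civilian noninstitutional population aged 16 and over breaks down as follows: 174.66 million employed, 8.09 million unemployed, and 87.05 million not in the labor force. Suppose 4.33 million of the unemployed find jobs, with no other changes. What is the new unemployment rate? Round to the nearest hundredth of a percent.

New unemployment rate ≈ 2.06%.

Initially, labor force = 174.66 + 8.09 = 182.75 million, so u = 8.09/182.75 = 4.43%.
After the change, unemployed falls and employed rises by 4.33; labor force unchanged → E = 178.99, U = 3.76, labor force = 182.75 million.
New unemployment rate = 3.76 / 182.75 = 2.06%.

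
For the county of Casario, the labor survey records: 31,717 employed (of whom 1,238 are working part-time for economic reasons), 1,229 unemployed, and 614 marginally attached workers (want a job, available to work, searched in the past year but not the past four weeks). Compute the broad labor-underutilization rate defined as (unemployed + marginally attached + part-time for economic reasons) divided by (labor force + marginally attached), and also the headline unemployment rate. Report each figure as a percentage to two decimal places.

Labor force = 31,717 + 1,229 = 32,946.
Numerator = 1,229 + 614 + 1,238 = 3,081.
Denominator = 32,946 + 614 = 33,560.
Broad rate = 3,081 / 33,560 = 9.18%.
Headline unemployment rate = 1,229 / 32,946 = 3.73%.

Broad underutilization rate ≈ 9.18%; headline unemployment rate ≈ 3.73%.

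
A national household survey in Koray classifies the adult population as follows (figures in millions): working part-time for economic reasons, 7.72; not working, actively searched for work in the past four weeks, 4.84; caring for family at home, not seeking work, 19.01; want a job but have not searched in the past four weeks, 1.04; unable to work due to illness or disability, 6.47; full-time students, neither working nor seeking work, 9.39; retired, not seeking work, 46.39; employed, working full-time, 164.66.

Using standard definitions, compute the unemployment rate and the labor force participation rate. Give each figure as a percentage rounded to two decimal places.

Employed = 7.72 + 164.66 = 172.38 million (anyone who worked, including part-time for economic reasons, counts as employed).
Unemployed = 4.84 million.
Labor force = 172.38 + 4.84 = 177.22 million.
Not in labor force = 19.01 + 1.04 + 6.47 + 9.39 + 46.39 = 82.30 million (those not working and not actively searching are outside the labor force — including those who want a job but have given up searching).
Civilian working-age population = 177.22 + 82.30 = 259.52 million.
Unemployment rate = 4.84 / 177.22 = 2.73%.
Labor force participation rate = 177.22 / 259.52 = 68.29%.

Unemployment rate ≈ 2.73%; labor force participation rate ≈ 68.29%.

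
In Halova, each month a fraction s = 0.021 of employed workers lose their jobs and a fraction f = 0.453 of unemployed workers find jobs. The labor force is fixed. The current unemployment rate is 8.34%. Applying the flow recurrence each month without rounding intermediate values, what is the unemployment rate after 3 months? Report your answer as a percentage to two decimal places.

With a fixed labor force, u_{t+1} = u_t + s·(1−u_t) − f·u_t = u_t·(1−s−f) + s.
Here 1−s−f = 0.526 and s = 0.021.
u_1 = 0.083400 × 0.526 + 0.021 = 0.064868.
u_2 = 0.064868 × 0.526 + 0.021 = 0.055121.
u_3 = 0.055121 × 0.526 + 0.021 = 0.049994.

Unemployment rate after three months ≈ 5.00%.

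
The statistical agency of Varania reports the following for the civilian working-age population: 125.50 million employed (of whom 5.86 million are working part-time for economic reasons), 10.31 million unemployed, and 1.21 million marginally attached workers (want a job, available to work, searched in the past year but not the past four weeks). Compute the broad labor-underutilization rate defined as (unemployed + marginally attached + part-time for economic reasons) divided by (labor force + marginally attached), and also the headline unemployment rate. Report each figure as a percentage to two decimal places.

Broad underutilization rate ≈ 12.68%; headline unemployment rate ≈ 7.59%.

Labor force = 125.50 + 10.31 = 135.81 million.
Numerator = 10.31 + 1.21 + 5.86 = 17.38 million.
Denominator = 135.81 + 1.21 = 137.02 million.
Broad rate = 17.38 / 137.02 = 12.68%.
Headline unemployment rate = 10.31 / 135.81 = 7.59%.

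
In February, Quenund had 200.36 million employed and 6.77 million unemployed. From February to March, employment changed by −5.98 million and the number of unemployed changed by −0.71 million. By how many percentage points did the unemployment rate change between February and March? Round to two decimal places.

The unemployment rate changed by −0.25 percentage points.

February: labor force = 200.36 + 6.77 = 207.13; u = 6.77/207.13 = 3.27%.
March: labor force = 194.38 + 6.06 = 200.44; u = 6.06/200.44 = 3.02%.
Change = 3.02% − 3.27% = −0.25 pp.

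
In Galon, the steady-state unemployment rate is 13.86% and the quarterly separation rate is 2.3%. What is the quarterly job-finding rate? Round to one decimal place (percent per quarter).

From u* = s/(s+f): f = s·(1−u)/u.
f = 2.3 × (1 − 0.1386) / 0.1386 = 1.9812 / 0.1386 ≈ 14.3% per quarter.

Job-finding rate ≈ 14.3% per quarter.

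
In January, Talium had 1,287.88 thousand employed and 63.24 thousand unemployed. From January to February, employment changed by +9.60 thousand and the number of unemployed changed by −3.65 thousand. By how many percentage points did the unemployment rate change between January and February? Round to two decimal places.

January: labor force = 1,287.88 + 63.24 = 1,351.12; u = 63.24/1,351.12 = 4.68%.
February: labor force = 1,297.48 + 59.59 = 1,357.07; u = 59.59/1,357.07 = 4.39%.
Change = 4.39% − 4.68% = −0.29 pp.

The unemployment rate changed by −0.29 percentage points.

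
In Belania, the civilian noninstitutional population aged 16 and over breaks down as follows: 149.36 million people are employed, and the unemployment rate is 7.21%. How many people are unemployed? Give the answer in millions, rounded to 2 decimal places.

Let U be the number unemployed. The labor force is E + U, and U/(E+U) = 0.0721.
So U = 0.0721 × 149.36 / (1 − 0.0721) = 10.7689 / 0.9279 ≈ 11.61 million.

About 11.61 million are unemployed.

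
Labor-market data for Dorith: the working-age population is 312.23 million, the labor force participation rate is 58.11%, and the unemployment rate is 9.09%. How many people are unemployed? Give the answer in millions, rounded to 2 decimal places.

Labor force = 0.5811 × 312.23 = 181.44 million.
Unemployed = 0.0909 × 181.44 ≈ 16.49 million.

About 16.49 million are unemployed.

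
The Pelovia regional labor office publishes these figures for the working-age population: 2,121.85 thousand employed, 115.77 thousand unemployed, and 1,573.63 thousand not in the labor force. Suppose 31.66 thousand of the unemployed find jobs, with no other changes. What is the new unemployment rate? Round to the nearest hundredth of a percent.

Initially, labor force = 2,121.85 + 115.77 = 2,237.62 thousand, so u = 115.77/2,237.62 = 5.17%.
After the change, unemployed falls and employed rises by 31.66; labor force unchanged → E = 2,153.51, U = 84.11, labor force = 2,237.62 thousand.
New unemployment rate = 84.11 / 2,237.62 = 3.76%.

New unemployment rate ≈ 3.76%.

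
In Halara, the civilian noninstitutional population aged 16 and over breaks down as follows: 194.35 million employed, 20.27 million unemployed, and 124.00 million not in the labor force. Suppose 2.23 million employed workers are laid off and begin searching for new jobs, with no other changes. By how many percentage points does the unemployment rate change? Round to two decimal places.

Initially, labor force = 194.35 + 20.27 = 214.62 million, so u = 20.27/214.62 = 9.44%.
After the change, employed falls and unemployed rises by 2.23; labor force unchanged → E = 192.12, U = 22.50, labor force = 214.62 million.
New unemployment rate = 22.50 / 214.62 = 10.48%.
Change = 10.48% − 9.44% = +1.04 percentage points.

The unemployment rate changes by +1.04 percentage points.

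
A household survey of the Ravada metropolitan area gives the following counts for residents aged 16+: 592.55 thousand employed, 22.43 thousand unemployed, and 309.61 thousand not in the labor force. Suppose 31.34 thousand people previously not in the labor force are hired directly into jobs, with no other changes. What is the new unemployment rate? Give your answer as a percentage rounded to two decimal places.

New unemployment rate ≈ 3.47%.

Initially, labor force = 592.55 + 22.43 = 614.98 thousand, so u = 22.43/614.98 = 3.65%.
After the change, employed and labor force both rise by 31.34; unemployed unchanged → E = 623.89, U = 22.43, labor force = 646.32 thousand.
New unemployment rate = 22.43 / 646.32 = 3.47%.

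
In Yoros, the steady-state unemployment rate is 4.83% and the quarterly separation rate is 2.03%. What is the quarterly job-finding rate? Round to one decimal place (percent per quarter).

From u* = s/(s+f): f = s·(1−u)/u.
f = 2.03 × (1 − 0.0483) / 0.0483 = 1.9320 / 0.0483 ≈ 40.0% per quarter.

Job-finding rate ≈ 40.0% per quarter.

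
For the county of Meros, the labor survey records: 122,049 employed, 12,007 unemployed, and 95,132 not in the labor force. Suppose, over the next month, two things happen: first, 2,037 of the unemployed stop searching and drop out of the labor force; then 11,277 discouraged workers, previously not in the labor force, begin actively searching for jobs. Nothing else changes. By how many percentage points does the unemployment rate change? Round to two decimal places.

The unemployment rate changes by +5.87 percentage points.

Initially, labor force = 122,049 + 12,007 = 134,056, so u = 12,007/134,056 = 8.96%.
After the first change, unemployed and labor force both fall by 2,037 → E = 122,049, U = 9,970, labor force = 132,019.
After the second change, unemployed and labor force both rise by 11,277 → E = 122,049, U = 21,247, labor force = 143,296.
New unemployment rate = 21,247 / 143,296 = 14.83%.
Change = 14.83% − 8.96% = +5.87 percentage points.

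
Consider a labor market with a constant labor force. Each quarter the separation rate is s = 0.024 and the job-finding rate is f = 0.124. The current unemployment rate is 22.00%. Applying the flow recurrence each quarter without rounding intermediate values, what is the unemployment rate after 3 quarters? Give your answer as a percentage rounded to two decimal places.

With a fixed labor force, u_{t+1} = u_t + s·(1−u_t) − f·u_t = u_t·(1−s−f) + s.
Here 1−s−f = 0.852 and s = 0.024.
u_1 = 0.220000 × 0.852 + 0.024 = 0.211440.
u_2 = 0.211440 × 0.852 + 0.024 = 0.204147.
u_3 = 0.204147 × 0.852 + 0.024 = 0.197933.

Unemployment rate after three quarters ≈ 19.79%.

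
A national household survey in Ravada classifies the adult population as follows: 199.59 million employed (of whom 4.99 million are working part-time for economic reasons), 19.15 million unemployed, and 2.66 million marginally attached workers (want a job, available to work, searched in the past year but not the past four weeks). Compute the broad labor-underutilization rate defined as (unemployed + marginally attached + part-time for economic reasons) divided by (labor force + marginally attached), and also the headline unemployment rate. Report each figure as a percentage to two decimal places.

Broad underutilization rate ≈ 12.10%; headline unemployment rate ≈ 8.75%.

Labor force = 199.59 + 19.15 = 218.74 million.
Numerator = 19.15 + 2.66 + 4.99 = 26.80 million.
Denominator = 218.74 + 2.66 = 221.40 million.
Broad rate = 26.80 / 221.40 = 12.10%.
Headline unemployment rate = 19.15 / 218.74 = 8.75%.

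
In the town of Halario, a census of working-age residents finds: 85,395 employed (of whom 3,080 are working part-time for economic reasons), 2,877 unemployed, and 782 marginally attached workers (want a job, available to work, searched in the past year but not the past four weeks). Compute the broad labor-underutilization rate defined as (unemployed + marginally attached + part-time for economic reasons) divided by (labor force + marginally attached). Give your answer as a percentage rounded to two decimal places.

Broad underutilization rate ≈ 7.57%.

Labor force = 85,395 + 2,877 = 88,272.
Numerator = 2,877 + 782 + 3,080 = 6,739.
Denominator = 88,272 + 782 = 89,054.
Broad rate = 6,739 / 89,054 = 7.57%.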